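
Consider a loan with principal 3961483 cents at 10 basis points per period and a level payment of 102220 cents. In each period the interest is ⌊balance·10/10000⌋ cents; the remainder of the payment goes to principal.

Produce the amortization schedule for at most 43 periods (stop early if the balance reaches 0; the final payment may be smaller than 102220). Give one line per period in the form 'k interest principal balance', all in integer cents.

1 3961 98259 3863224
2 3863 98357 3764867
3 3764 98456 3666411
4 3666 98554 3567857
5 3567 98653 3469204
6 3469 98751 3370453
7 3370 98850 3271603
8 3271 98949 3172654
9 3172 99048 3073606
10 3073 99147 2974459
11 2974 99246 2875213
12 2875 99345 2775868
13 2775 99445 2676423
14 2676 99544 2576879
15 2576 99644 2477235
16 2477 99743 2377492
17 2377 99843 2277649
18 2277 99943 2177706
19 2177 100043 2077663
20 2077 100143 1977520
21 1977 100243 1877277
22 1877 100343 1776934
23 1776 100444 1676490
24 1676 100544 1575946
25 1575 100645 1475301
26 1475 100745 1374556
27 1374 100846 1273710
28 1273 100947 1172763
29 1172 101048 1071715
30 1071 101149 970566
31 970 101250 869316
32 869 101351 767965
33 767 101453 666512
34 666 101554 564958
35 564 101656 463302
36 463 101757 361545
37 361 101859 259686
38 259 101961 157725
39 157 102063 55662
40 55 55662 0

1. interest=⌊3961483·10/10000⌋=3961; principal=102220-3961=98259; balance=3961483-98259=3863224
2. interest=⌊3863224·10/10000⌋=3863; principal=102220-3863=98357; balance=3863224-98357=3764867
3. interest=⌊3764867·10/10000⌋=3764; principal=102220-3764=98456; balance=3764867-98456=3666411
4. interest=⌊3666411·10/10000⌋=3666; principal=102220-3666=98554; balance=3666411-98554=3567857
5. interest=⌊3567857·10/10000⌋=3567; principal=102220-3567=98653; balance=3567857-98653=3469204
6. interest=⌊3469204·10/10000⌋=3469; principal=102220-3469=98751; balance=3469204-98751=3370453
7. interest=⌊3370453·10/10000⌋=3370; principal=102220-3370=98850; balance=3370453-98850=3271603
8. interest=⌊3271603·10/10000⌋=3271; principal=102220-3271=98949; balance=3271603-98949=3172654
9. interest=⌊3172654·10/10000⌋=3172; principal=102220-3172=99048; balance=3172654-99048=3073606
10. interest=⌊3073606·10/10000⌋=3073; principal=102220-3073=99147; balance=3073606-99147=2974459
11. interest=⌊2974459·10/10000⌋=2974; principal=102220-2974=99246; balance=2974459-99246=2875213
12. interest=⌊2875213·10/10000⌋=2875; principal=102220-2875=99345; balance=2875213-99345=2775868
13. interest=⌊2775868·10/10000⌋=2775; principal=102220-2775=99445; balance=2775868-99445=2676423
14. interest=⌊2676423·10/10000⌋=2676; principal=102220-2676=99544; balance=2676423-99544=2576879
15. interest=⌊2576879·10/10000⌋=2576; principal=102220-2576=99644; balance=2576879-99644=2477235
16. interest=⌊2477235·10/10000⌋=2477; principal=102220-2477=99743; balance=2477235-99743=2377492
17. interest=⌊2377492·10/10000⌋=2377; principal=102220-2377=99843; balance=2377492-99843=2277649
18. interest=⌊2277649·10/10000⌋=2277; principal=102220-2277=99943; balance=2277649-99943=2177706
19. interest=⌊2177706·10/10000⌋=2177; principal=102220-2177=100043; balance=2177706-100043=2077663
20. interest=⌊2077663·10/10000⌋=2077; principal=102220-2077=100143; balance=2077663-100143=1977520
21. interest=⌊1977520·10/10000⌋=1977; principal=102220-1977=100243; balance=1977520-100243=1877277
22. interest=⌊1877277·10/10000⌋=1877; principal=102220-1877=100343; balance=1877277-100343=1776934
23. interest=⌊1776934·10/10000⌋=1776; principal=102220-1776=100444; balance=1776934-100444=1676490
24. interest=⌊1676490·10/10000⌋=1676; principal=102220-1676=100544; balance=1676490-100544=1575946
25. interest=⌊1575946·10/10000⌋=1575; principal=102220-1575=100645; balance=1575946-100645=1475301
26. interest=⌊1475301·10/10000⌋=1475; principal=102220-1475=100745; balance=1475301-100745=1374556
27. interest=⌊1374556·10/10000⌋=1374; principal=102220-1374=100846; balance=1374556-100846=1273710
28. interest=⌊1273710·10/10000⌋=1273; principal=102220-1273=100947; balance=1273710-100947=1172763
29. interest=⌊1172763·10/10000⌋=1172; principal=102220-1172=101048; balance=1172763-101048=1071715
30. interest=⌊1071715·10/10000⌋=1071; principal=102220-1071=101149; balance=1071715-101149=970566
31. interest=⌊970566·10/10000⌋=970; principal=102220-970=101250; balance=970566-101250=869316
32. interest=⌊869316·10/10000⌋=869; principal=102220-869=101351; balance=869316-101351=767965
33. interest=⌊767965·10/10000⌋=767; principal=102220-767=101453; balance=767965-101453=666512
34. interest=⌊666512·10/10000⌋=666; principal=102220-666=101554; balance=666512-101554=564958
35. interest=⌊564958·10/10000⌋=564; principal=102220-564=101656; balance=564958-101656=463302
36. interest=⌊463302·10/10000⌋=463; principal=102220-463=101757; balance=463302-101757=361545
37. interest=⌊361545·10/10000⌋=361; principal=102220-361=101859; balance=361545-101859=259686
38. interest=⌊259686·10/10000⌋=259; principal=102220-259=101961; balance=259686-101961=157725
39. interest=⌊157725·10/10000⌋=157; principal=102220-157=102063; balance=157725-102063=55662
40. interest=⌊55662·10/10000⌋=55; principal=min(102220-55,55662)=55662; balance=55662-55662=0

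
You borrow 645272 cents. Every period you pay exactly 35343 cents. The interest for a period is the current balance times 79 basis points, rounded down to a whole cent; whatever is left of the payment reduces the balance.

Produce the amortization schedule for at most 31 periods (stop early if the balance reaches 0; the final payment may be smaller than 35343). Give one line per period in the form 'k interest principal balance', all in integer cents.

1. interest=⌊645272·79/10000⌋=5097; principal=35343-5097=30246; balance=645272-30246=615026
2. interest=⌊615026·79/10000⌋=4858; principal=35343-4858=30485; balance=615026-30485=584541
3. interest=⌊584541·79/10000⌋=4617; principal=35343-4617=30726; balance=584541-30726=553815
4. interest=⌊553815·79/10000⌋=4375; principal=35343-4375=30968; balance=553815-30968=522847
5. interest=⌊522847·79/10000⌋=4130; principal=35343-4130=31213; balance=522847-31213=491634
6. interest=⌊491634·79/10000⌋=3883; principal=35343-3883=31460; balance=491634-31460=460174
7. interest=⌊460174·79/10000⌋=3635; principal=35343-3635=31708; balance=460174-31708=428466
8. interest=⌊428466·79/10000⌋=3384; principal=35343-3384=31959; balance=428466-31959=396507
9. interest=⌊396507·79/10000⌋=3132; principal=35343-3132=32211; balance=396507-32211=364296
10. interest=⌊364296·79/10000⌋=2877; principal=35343-2877=32466; balance=364296-32466=331830
11. interest=⌊331830·79/10000⌋=2621; principal=35343-2621=32722; balance=331830-32722=299108
12. interest=⌊299108·79/10000⌋=2362; principal=35343-2362=32981; balance=299108-32981=266127
13. interest=⌊266127·79/10000⌋=2102; principal=35343-2102=33241; balance=266127-33241=232886
14. interest=⌊232886·79/10000⌋=1839; principal=35343-1839=33504; balance=232886-33504=199382
15. interest=⌊199382·79/10000⌋=1575; principal=35343-1575=33768; balance=199382-33768=165614
16. interest=⌊165614·79/10000⌋=1308; principal=35343-1308=34035; balance=165614-34035=131579
17. interest=⌊131579·79/10000⌋=1039; principal=35343-1039=34304; balance=131579-34304=97275
18. interest=⌊97275·79/10000⌋=768; principal=35343-768=34575; balance=97275-34575=62700
19. interest=⌊62700·79/10000⌋=495; principal=35343-495=34848; balance=62700-34848=27852
20. interest=⌊27852·79/10000⌋=220; principal=min(35343-220,27852)=27852; balance=27852-27852=0

1 5097 30246 615026
2 4858 30485 584541
3 4617 30726 553815
4 4375 30968 522847
5 4130 31213 491634
6 3883 31460 460174
7 3635 31708 428466
8 3384 31959 396507
9 3132 32211 364296
10 2877 32466 331830
11 2621 32722 299108
12 2362 32981 266127
13 2102 33241 232886
14 1839 33504 199382
15 1575 33768 165614
16 1308 34035 131579
17 1039 34304 97275
18 768 34575 62700
19 495 34848 27852
20 220 27852 0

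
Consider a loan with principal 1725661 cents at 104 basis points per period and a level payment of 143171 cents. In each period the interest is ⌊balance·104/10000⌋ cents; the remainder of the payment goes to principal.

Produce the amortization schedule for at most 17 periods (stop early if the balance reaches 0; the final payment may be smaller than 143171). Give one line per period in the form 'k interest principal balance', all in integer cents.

1. interest=⌊1725661·104/10000⌋=17946; principal=143171-17946=125225; balance=1725661-125225=1600436
2. interest=⌊1600436·104/10000⌋=16644; principal=143171-16644=126527; balance=1600436-126527=1473909
3. interest=⌊1473909·104/10000⌋=15328; principal=143171-15328=127843; balance=1473909-127843=1346066
4. interest=⌊1346066·104/10000⌋=13999; principal=143171-13999=129172; balance=1346066-129172=1216894
5. interest=⌊1216894·104/10000⌋=12655; principal=143171-12655=130516; balance=1216894-130516=1086378
6. interest=⌊1086378·104/10000⌋=11298; principal=143171-11298=131873; balance=1086378-131873=954505
7. interest=⌊954505·104/10000⌋=9926; principal=143171-9926=133245; balance=954505-133245=821260
8. interest=⌊821260·104/10000⌋=8541; principal=143171-8541=134630; balance=821260-134630=686630
9. interest=⌊686630·104/10000⌋=7140; principal=143171-7140=136031; balance=686630-136031=550599
10. interest=⌊550599·104/10000⌋=5726; principal=143171-5726=137445; balance=550599-137445=413154
11. interest=⌊413154·104/10000⌋=4296; principal=143171-4296=138875; balance=413154-138875=274279
12. interest=⌊274279·104/10000⌋=2852; principal=143171-2852=140319; balance=274279-140319=133960
13. interest=⌊133960·104/10000⌋=1393; principal=min(143171-1393,133960)=133960; balance=133960-133960=0

1 17946 125225 1600436
2 16644 126527 1473909
3 15328 127843 1346066
4 13999 129172 1216894
5 12655 130516 1086378
6 11298 131873 954505
7 9926 133245 821260
8 8541 134630 686630
9 7140 136031 550599
10 5726 137445 413154
11 4296 138875 274279
12 2852 140319 133960
13 1393 133960 0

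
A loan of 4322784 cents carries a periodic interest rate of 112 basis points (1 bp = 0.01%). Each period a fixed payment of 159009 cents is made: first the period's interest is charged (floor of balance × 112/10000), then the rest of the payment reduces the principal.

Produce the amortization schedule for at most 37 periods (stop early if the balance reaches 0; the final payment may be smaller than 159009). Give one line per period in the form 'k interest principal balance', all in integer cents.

1. interest=⌊4322784·112/10000⌋=48415; principal=159009-48415=110594; balance=4322784-110594=4212190
2. interest=⌊4212190·112/10000⌋=47176; principal=159009-47176=111833; balance=4212190-111833=4100357
3. interest=⌊4100357·112/10000⌋=45923; principal=159009-45923=113086; balance=4100357-113086=3987271
4. interest=⌊3987271·112/10000⌋=44657; principal=159009-44657=114352; balance=3987271-114352=3872919
5. interest=⌊3872919·112/10000⌋=43376; principal=159009-43376=115633; balance=3872919-115633=3757286
6. interest=⌊3757286·112/10000⌋=42081; principal=159009-42081=116928; balance=3757286-116928=3640358
7. interest=⌊3640358·112/10000⌋=40772; principal=159009-40772=118237; balance=3640358-118237=3522121
8. interest=⌊3522121·112/10000⌋=39447; principal=159009-39447=119562; balance=3522121-119562=3402559
9. interest=⌊3402559·112/10000⌋=38108; principal=159009-38108=120901; balance=3402559-120901=3281658
10. interest=⌊3281658·112/10000⌋=36754; principal=159009-36754=122255; balance=3281658-122255=3159403
11. interest=⌊3159403·112/10000⌋=35385; principal=159009-35385=123624; balance=3159403-123624=3035779
12. interest=⌊3035779·112/10000⌋=34000; principal=159009-34000=125009; balance=3035779-125009=2910770
13. interest=⌊2910770·112/10000⌋=32600; principal=159009-32600=126409; balance=2910770-126409=2784361
14. interest=⌊2784361·112/10000⌋=31184; principal=159009-31184=127825; balance=2784361-127825=2656536
15. interest=⌊2656536·112/10000⌋=29753; principal=159009-29753=129256; balance=2656536-129256=2527280
16. interest=⌊2527280·112/10000⌋=28305; principal=159009-28305=130704; balance=2527280-130704=2396576
17. interest=⌊2396576·112/10000⌋=26841; principal=159009-26841=132168; balance=2396576-132168=2264408
18. interest=⌊2264408·112/10000⌋=25361; principal=159009-25361=133648; balance=2264408-133648=2130760
19. interest=⌊2130760·112/10000⌋=23864; principal=159009-23864=135145; balance=2130760-135145=1995615
20. interest=⌊1995615·112/10000⌋=22350; principal=159009-22350=136659; balance=1995615-136659=1858956
21. interest=⌊1858956·112/10000⌋=20820; principal=159009-20820=138189; balance=1858956-138189=1720767
22. interest=⌊1720767·112/10000⌋=19272; principal=159009-19272=139737; balance=1720767-139737=1581030
23. interest=⌊1581030·112/10000⌋=17707; principal=159009-17707=141302; balance=1581030-141302=1439728
24. interest=⌊1439728·112/10000⌋=16124; principal=159009-16124=142885; balance=1439728-142885=1296843
25. interest=⌊1296843·112/10000⌋=14524; principal=159009-14524=144485; balance=1296843-144485=1152358
26. interest=⌊1152358·112/10000⌋=12906; principal=159009-12906=146103; balance=1152358-146103=1006255
27. interest=⌊1006255·112/10000⌋=11270; principal=159009-11270=147739; balance=1006255-147739=858516
28. interest=⌊858516·112/10000⌋=9615; principal=159009-9615=149394; balance=858516-149394=709122
29. interest=⌊709122·112/10000⌋=7942; principal=159009-7942=151067; balance=709122-151067=558055
30. interest=⌊558055·112/10000⌋=6250; principal=159009-6250=152759; balance=558055-152759=405296
31. interest=⌊405296·112/10000⌋=4539; principal=159009-4539=154470; balance=405296-154470=250826
32. interest=⌊250826·112/10000⌋=2809; principal=159009-2809=156200; balance=250826-156200=94626
33. interest=⌊94626·112/10000⌋=1059; principal=min(159009-1059,94626)=94626; balance=94626-94626=0

1 48415 110594 4212190
2 47176 111833 4100357
3 45923 113086 3987271
4 44657 114352 3872919
5 43376 115633 3757286
6 42081 116928 3640358
7 40772 118237 3522121
8 39447 119562 3402559
9 38108 120901 3281658
10 36754 122255 3159403
11 35385 123624 3035779
12 34000 125009 2910770
13 32600 126409 2784361
14 31184 127825 2656536
15 29753 129256 2527280
16 28305 130704 2396576
17 26841 132168 2264408
18 25361 133648 2130760
19 23864 135145 1995615
20 22350 136659 1858956
21 20820 138189 1720767
22 19272 139737 1581030
23 17707 141302 1439728
24 16124 142885 1296843
25 14524 144485 1152358
26 12906 146103 1006255
27 11270 147739 858516
28 9615 149394 709122
29 7942 151067 558055
30 6250 152759 405296
31 4539 154470 250826
32 2809 156200 94626
33 1059 94626 0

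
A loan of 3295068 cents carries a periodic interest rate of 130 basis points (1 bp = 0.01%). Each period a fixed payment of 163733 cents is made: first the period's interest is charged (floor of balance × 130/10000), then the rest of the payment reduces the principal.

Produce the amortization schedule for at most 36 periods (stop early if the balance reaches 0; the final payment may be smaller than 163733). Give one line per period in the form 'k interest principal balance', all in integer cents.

1 42835 120898 3174170
2 41264 122469 3051701
3 39672 124061 2927640
4 38059 125674 2801966
5 36425 127308 2674658
6 34770 128963 2545695
7 33094 130639 2415056
8 31395 132338 2282718
9 29675 134058 2148660
10 27932 135801 2012859
11 26167 137566 1875293
12 24378 139355 1735938
13 22567 141166 1594772
14 20732 143001 1451771
15 18873 144860 1306911
16 16989 146744 1160167
17 15082 148651 1011516
18 13149 150584 860932
19 11192 152541 708391
20 9209 154524 553867
21 7200 156533 397334
22 5165 158568 238766
23 3103 160630 78136
24 1015 78136 0

1. interest=⌊3295068·130/10000⌋=42835; principal=163733-42835=120898; balance=3295068-120898=3174170
2. interest=⌊3174170·130/10000⌋=41264; principal=163733-41264=122469; balance=3174170-122469=3051701
3. interest=⌊3051701·130/10000⌋=39672; principal=163733-39672=124061; balance=3051701-124061=2927640
4. interest=⌊2927640·130/10000⌋=38059; principal=163733-38059=125674; balance=2927640-125674=2801966
5. interest=⌊2801966·130/10000⌋=36425; principal=163733-36425=127308; balance=2801966-127308=2674658
6. interest=⌊2674658·130/10000⌋=34770; principal=163733-34770=128963; balance=2674658-128963=2545695
7. interest=⌊2545695·130/10000⌋=33094; principal=163733-33094=130639; balance=2545695-130639=2415056
8. interest=⌊2415056·130/10000⌋=31395; principal=163733-31395=132338; balance=2415056-132338=2282718
9. interest=⌊2282718·130/10000⌋=29675; principal=163733-29675=134058; balance=2282718-134058=2148660
10. interest=⌊2148660·130/10000⌋=27932; principal=163733-27932=135801; balance=2148660-135801=2012859
11. interest=⌊2012859·130/10000⌋=26167; principal=163733-26167=137566; balance=2012859-137566=1875293
12. interest=⌊1875293·130/10000⌋=24378; principal=163733-24378=139355; balance=1875293-139355=1735938
13. interest=⌊1735938·130/10000⌋=22567; principal=163733-22567=141166; balance=1735938-141166=1594772
14. interest=⌊1594772·130/10000⌋=20732; principal=163733-20732=143001; balance=1594772-143001=1451771
15. interest=⌊1451771·130/10000⌋=18873; principal=163733-18873=144860; balance=1451771-144860=1306911
16. interest=⌊1306911·130/10000⌋=16989; principal=163733-16989=146744; balance=1306911-146744=1160167
17. interest=⌊1160167·130/10000⌋=15082; principal=163733-15082=148651; balance=1160167-148651=1011516
18. interest=⌊1011516·130/10000⌋=13149; principal=163733-13149=150584; balance=1011516-150584=860932
19. interest=⌊860932·130/10000⌋=11192; principal=163733-11192=152541; balance=860932-152541=708391
20. interest=⌊708391·130/10000⌋=9209; principal=163733-9209=154524; balance=708391-154524=553867
21. interest=⌊553867·130/10000⌋=7200; principal=163733-7200=156533; balance=553867-156533=397334
22. interest=⌊397334·130/10000⌋=5165; principal=163733-5165=158568; balance=397334-158568=238766
23. interest=⌊238766·130/10000⌋=3103; principal=163733-3103=160630; balance=238766-160630=78136
24. interest=⌊78136·130/10000⌋=1015; principal=min(163733-1015,78136)=78136; balance=78136-78136=0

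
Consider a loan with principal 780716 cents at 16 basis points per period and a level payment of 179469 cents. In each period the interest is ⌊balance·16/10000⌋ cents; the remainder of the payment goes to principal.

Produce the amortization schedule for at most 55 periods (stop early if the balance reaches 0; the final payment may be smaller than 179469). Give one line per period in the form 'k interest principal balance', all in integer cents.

1. interest=⌊780716·16/10000⌋=1249; principal=179469-1249=178220; balance=780716-178220=602496
2. interest=⌊602496·16/10000⌋=963; principal=179469-963=178506; balance=602496-178506=423990
3. interest=⌊423990·16/10000⌋=678; principal=179469-678=178791; balance=423990-178791=245199
4. interest=⌊245199·16/10000⌋=392; principal=179469-392=179077; balance=245199-179077=66122
5. interest=⌊66122·16/10000⌋=105; principal=min(179469-105,66122)=66122; balance=66122-66122=0

1 1249 178220 602496
2 963 178506 423990
3 678 178791 245199
4 392 179077 66122
5 105 66122 0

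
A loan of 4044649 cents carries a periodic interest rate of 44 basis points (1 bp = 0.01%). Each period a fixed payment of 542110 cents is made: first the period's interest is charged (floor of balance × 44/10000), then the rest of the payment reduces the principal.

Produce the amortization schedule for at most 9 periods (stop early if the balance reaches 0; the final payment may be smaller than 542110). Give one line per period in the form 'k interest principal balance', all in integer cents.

1. interest=⌊4044649·44/10000⌋=17796; principal=542110-17796=524314; balance=4044649-524314=3520335
2. interest=⌊3520335·44/10000⌋=15489; principal=542110-15489=526621; balance=3520335-526621=2993714
3. interest=⌊2993714·44/10000⌋=13172; principal=542110-13172=528938; balance=2993714-528938=2464776
4. interest=⌊2464776·44/10000⌋=10845; principal=542110-10845=531265; balance=2464776-531265=1933511
5. interest=⌊1933511·44/10000⌋=8507; principal=542110-8507=533603; balance=1933511-533603=1399908
6. interest=⌊1399908·44/10000⌋=6159; principal=542110-6159=535951; balance=1399908-535951=863957
7. interest=⌊863957·44/10000⌋=3801; principal=542110-3801=538309; balance=863957-538309=325648
8. interest=⌊325648·44/10000⌋=1432; principal=min(542110-1432,325648)=325648; balance=325648-325648=0

1 17796 524314 3520335
2 15489 526621 2993714
3 13172 528938 2464776
4 10845 531265 1933511
5 8507 533603 1399908
6 6159 535951 863957
7 3801 538309 325648
8 1432 325648 0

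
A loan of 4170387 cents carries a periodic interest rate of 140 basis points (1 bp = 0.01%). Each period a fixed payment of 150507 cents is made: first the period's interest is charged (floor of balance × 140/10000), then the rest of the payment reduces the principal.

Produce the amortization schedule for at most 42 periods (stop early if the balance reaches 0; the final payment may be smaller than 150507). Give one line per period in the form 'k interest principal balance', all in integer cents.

1. interest=⌊4170387·140/10000⌋=58385; principal=150507-58385=92122; balance=4170387-92122=4078265
2. interest=⌊4078265·140/10000⌋=57095; principal=150507-57095=93412; balance=4078265-93412=3984853
3. interest=⌊3984853·140/10000⌋=55787; principal=150507-55787=94720; balance=3984853-94720=3890133
4. interest=⌊3890133·140/10000⌋=54461; principal=150507-54461=96046; balance=3890133-96046=3794087
5. interest=⌊3794087·140/10000⌋=53117; principal=150507-53117=97390; balance=3794087-97390=3696697
6. interest=⌊3696697·140/10000⌋=51753; principal=150507-51753=98754; balance=3696697-98754=3597943
7. interest=⌊3597943·140/10000⌋=50371; principal=150507-50371=100136; balance=3597943-100136=3497807
8. interest=⌊3497807·140/10000⌋=48969; principal=150507-48969=101538; balance=3497807-101538=3396269
9. interest=⌊3396269·140/10000⌋=47547; principal=150507-47547=102960; balance=3396269-102960=3293309
10. interest=⌊3293309·140/10000⌋=46106; principal=150507-46106=104401; balance=3293309-104401=3188908
11. interest=⌊3188908·140/10000⌋=44644; principal=150507-44644=105863; balance=3188908-105863=3083045
12. interest=⌊3083045·140/10000⌋=43162; principal=150507-43162=107345; balance=3083045-107345=2975700
13. interest=⌊2975700·140/10000⌋=41659; principal=150507-41659=108848; balance=2975700-108848=2866852
14. interest=⌊2866852·140/10000⌋=40135; principal=150507-40135=110372; balance=2866852-110372=2756480
15. interest=⌊2756480·140/10000⌋=38590; principal=150507-38590=111917; balance=2756480-111917=2644563
16. interest=⌊2644563·140/10000⌋=37023; principal=150507-37023=113484; balance=2644563-113484=2531079
17. interest=⌊2531079·140/10000⌋=35435; principal=150507-35435=115072; balance=2531079-115072=2416007
18. interest=⌊2416007·140/10000⌋=33824; principal=150507-33824=116683; balance=2416007-116683=2299324
19. interest=⌊2299324·140/10000⌋=32190; principal=150507-32190=118317; balance=2299324-118317=2181007
20. interest=⌊2181007·140/10000⌋=30534; principal=150507-30534=119973; balance=2181007-119973=2061034
21. interest=⌊2061034·140/10000⌋=28854; principal=150507-28854=121653; balance=2061034-121653=1939381
22. interest=⌊1939381·140/10000⌋=27151; principal=150507-27151=123356; balance=1939381-123356=1816025
23. interest=⌊1816025·140/10000⌋=25424; principal=150507-25424=125083; balance=1816025-125083=1690942
24. interest=⌊1690942·140/10000⌋=23673; principal=150507-23673=126834; balance=1690942-126834=1564108
25. interest=⌊1564108·140/10000⌋=21897; principal=150507-21897=128610; balance=1564108-128610=1435498
26. interest=⌊1435498·140/10000⌋=20096; principal=150507-20096=130411; balance=1435498-130411=1305087
27. interest=⌊1305087·140/10000⌋=18271; principal=150507-18271=132236; balance=1305087-132236=1172851
28. interest=⌊1172851·140/10000⌋=16419; principal=150507-16419=134088; balance=1172851-134088=1038763
29. interest=⌊1038763·140/10000⌋=14542; principal=150507-14542=135965; balance=1038763-135965=902798
30. interest=⌊902798·140/10000⌋=12639; principal=150507-12639=137868; balance=902798-137868=764930
31. interest=⌊764930·140/10000⌋=10709; principal=150507-10709=139798; balance=764930-139798=625132
32. interest=⌊625132·140/10000⌋=8751; principal=150507-8751=141756; balance=625132-141756=483376
33. interest=⌊483376·140/10000⌋=6767; principal=150507-6767=143740; balance=483376-143740=339636
34. interest=⌊339636·140/10000⌋=4754; principal=150507-4754=145753; balance=339636-145753=193883
35. interest=⌊193883·140/10000⌋=2714; principal=150507-2714=147793; balance=193883-147793=46090
36. interest=⌊46090·140/10000⌋=645; principal=min(150507-645,46090)=46090; balance=46090-46090=0

1 58385 92122 4078265
2 57095 93412 3984853
3 55787 94720 3890133
4 54461 96046 3794087
5 53117 97390 3696697
6 51753 98754 3597943
7 50371 100136 3497807
8 48969 101538 3396269
9 47547 102960 3293309
10 46106 104401 3188908
11 44644 105863 3083045
12 43162 107345 2975700
13 41659 108848 2866852
14 40135 110372 2756480
15 38590 111917 2644563
16 37023 113484 2531079
17 35435 115072 2416007
18 33824 116683 2299324
19 32190 118317 2181007
20 30534 119973 2061034
21 28854 121653 1939381
22 27151 123356 1816025
23 25424 125083 1690942
24 23673 126834 1564108
25 21897 128610 1435498
26 20096 130411 1305087
27 18271 132236 1172851
28 16419 134088 1038763
29 14542 135965 902798
30 12639 137868 764930
31 10709 139798 625132
32 8751 141756 483376
33 6767 143740 339636
34 4754 145753 193883
35 2714 147793 46090
36 645 46090 0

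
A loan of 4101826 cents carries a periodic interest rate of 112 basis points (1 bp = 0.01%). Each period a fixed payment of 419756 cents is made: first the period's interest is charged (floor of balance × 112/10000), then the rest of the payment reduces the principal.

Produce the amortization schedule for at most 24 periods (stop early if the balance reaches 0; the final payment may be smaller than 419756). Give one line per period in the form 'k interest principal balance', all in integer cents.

1 45940 373816 3728010
2 41753 378003 3350007
3 37520 382236 2967771
4 33239 386517 2581254
5 28910 390846 2190408
6 24532 395224 1795184
7 20106 399650 1395534
8 15629 404127 991407
9 11103 408653 582754
10 6526 413230 169524
11 1898 169524 0

1. interest=⌊4101826·112/10000⌋=45940; principal=419756-45940=373816; balance=4101826-373816=3728010
2. interest=⌊3728010·112/10000⌋=41753; principal=419756-41753=378003; balance=3728010-378003=3350007
3. interest=⌊3350007·112/10000⌋=37520; principal=419756-37520=382236; balance=3350007-382236=2967771
4. interest=⌊2967771·112/10000⌋=33239; principal=419756-33239=386517; balance=2967771-386517=2581254
5. interest=⌊2581254·112/10000⌋=28910; principal=419756-28910=390846; balance=2581254-390846=2190408
6. interest=⌊2190408·112/10000⌋=24532; principal=419756-24532=395224; balance=2190408-395224=1795184
7. interest=⌊1795184·112/10000⌋=20106; principal=419756-20106=399650; balance=1795184-399650=1395534
8. interest=⌊1395534·112/10000⌋=15629; principal=419756-15629=404127; balance=1395534-404127=991407
9. interest=⌊991407·112/10000⌋=11103; principal=419756-11103=408653; balance=991407-408653=582754
10. interest=⌊582754·112/10000⌋=6526; principal=419756-6526=413230; balance=582754-413230=169524
11. interest=⌊169524·112/10000⌋=1898; principal=min(419756-1898,169524)=169524; balance=169524-169524=0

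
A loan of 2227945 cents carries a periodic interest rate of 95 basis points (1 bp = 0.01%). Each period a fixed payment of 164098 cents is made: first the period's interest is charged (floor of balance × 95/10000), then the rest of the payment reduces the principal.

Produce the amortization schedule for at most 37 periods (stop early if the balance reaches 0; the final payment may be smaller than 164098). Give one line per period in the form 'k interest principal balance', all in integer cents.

1. interest=⌊2227945·95/10000⌋=21165; principal=164098-21165=142933; balance=2227945-142933=2085012
2. interest=⌊2085012·95/10000⌋=19807; principal=164098-19807=144291; balance=2085012-144291=1940721
3. interest=⌊1940721·95/10000⌋=18436; principal=164098-18436=145662; balance=1940721-145662=1795059
4. interest=⌊1795059·95/10000⌋=17053; principal=164098-17053=147045; balance=1795059-147045=1648014
5. interest=⌊1648014·95/10000⌋=15656; principal=164098-15656=148442; balance=1648014-148442=1499572
6. interest=⌊1499572·95/10000⌋=14245; principal=164098-14245=149853; balance=1499572-149853=1349719
7. interest=⌊1349719·95/10000⌋=12822; principal=164098-12822=151276; balance=1349719-151276=1198443
8. interest=⌊1198443·95/10000⌋=11385; principal=164098-11385=152713; balance=1198443-152713=1045730
9. interest=⌊1045730·95/10000⌋=9934; principal=164098-9934=154164; balance=1045730-154164=891566
10. interest=⌊891566·95/10000⌋=8469; principal=164098-8469=155629; balance=891566-155629=735937
11. interest=⌊735937·95/10000⌋=6991; principal=164098-6991=157107; balance=735937-157107=578830
12. interest=⌊578830·95/10000⌋=5498; principal=164098-5498=158600; balance=578830-158600=420230
13. interest=⌊420230·95/10000⌋=3992; principal=164098-3992=160106; balance=420230-160106=260124
14. interest=⌊260124·95/10000⌋=2471; principal=164098-2471=161627; balance=260124-161627=98497
15. interest=⌊98497·95/10000⌋=935; principal=min(164098-935,98497)=98497; balance=98497-98497=0

1 21165 142933 2085012
2 19807 144291 1940721
3 18436 145662 1795059
4 17053 147045 1648014
5 15656 148442 1499572
6 14245 149853 1349719
7 12822 151276 1198443
8 11385 152713 1045730
9 9934 154164 891566
10 8469 155629 735937
11 6991 157107 578830
12 5498 158600 420230
13 3992 160106 260124
14 2471 161627 98497
15 935 98497 0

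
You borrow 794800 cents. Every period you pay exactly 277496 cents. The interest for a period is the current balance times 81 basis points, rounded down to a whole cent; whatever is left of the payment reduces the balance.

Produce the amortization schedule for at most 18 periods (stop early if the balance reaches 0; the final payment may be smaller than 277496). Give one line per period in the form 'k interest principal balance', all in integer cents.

1. interest=⌊794800·81/10000⌋=6437; principal=277496-6437=271059; balance=794800-271059=523741
2. interest=⌊523741·81/10000⌋=4242; principal=277496-4242=273254; balance=523741-273254=250487
3. interest=⌊250487·81/10000⌋=2028; principal=min(277496-2028,250487)=250487; balance=250487-250487=0

1 6437 271059 523741
2 4242 273254 250487
3 2028 250487 0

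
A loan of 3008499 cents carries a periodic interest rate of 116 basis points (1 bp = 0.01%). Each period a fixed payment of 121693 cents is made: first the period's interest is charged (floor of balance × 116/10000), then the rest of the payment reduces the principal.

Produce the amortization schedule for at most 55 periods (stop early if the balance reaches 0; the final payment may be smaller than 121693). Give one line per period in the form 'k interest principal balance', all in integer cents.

1. interest=⌊3008499·116/10000⌋=34898; principal=121693-34898=86795; balance=3008499-86795=2921704
2. interest=⌊2921704·116/10000⌋=33891; principal=121693-33891=87802; balance=2921704-87802=2833902
3. interest=⌊2833902·116/10000⌋=32873; principal=121693-32873=88820; balance=2833902-88820=2745082
4. interest=⌊2745082·116/10000⌋=31842; principal=121693-31842=89851; balance=2745082-89851=2655231
5. interest=⌊2655231·116/10000⌋=30800; principal=121693-30800=90893; balance=2655231-90893=2564338
6. interest=⌊2564338·116/10000⌋=29746; principal=121693-29746=91947; balance=2564338-91947=2472391
7. interest=⌊2472391·116/10000⌋=28679; principal=121693-28679=93014; balance=2472391-93014=2379377
8. interest=⌊2379377·116/10000⌋=27600; principal=121693-27600=94093; balance=2379377-94093=2285284
9. interest=⌊2285284·116/10000⌋=26509; principal=121693-26509=95184; balance=2285284-95184=2190100
10. interest=⌊2190100·116/10000⌋=25405; principal=121693-25405=96288; balance=2190100-96288=2093812
11. interest=⌊2093812·116/10000⌋=24288; principal=121693-24288=97405; balance=2093812-97405=1996407
12. interest=⌊1996407·116/10000⌋=23158; principal=121693-23158=98535; balance=1996407-98535=1897872
13. interest=⌊1897872·116/10000⌋=22015; principal=121693-22015=99678; balance=1897872-99678=1798194
14. interest=⌊1798194·116/10000⌋=20859; principal=121693-20859=100834; balance=1798194-100834=1697360
15. interest=⌊1697360·116/10000⌋=19689; principal=121693-19689=102004; balance=1697360-102004=1595356
16. interest=⌊1595356·116/10000⌋=18506; principal=121693-18506=103187; balance=1595356-103187=1492169
17. interest=⌊1492169·116/10000⌋=17309; principal=121693-17309=104384; balance=1492169-104384=1387785
18. interest=⌊1387785·116/10000⌋=16098; principal=121693-16098=105595; balance=1387785-105595=1282190
19. interest=⌊1282190·116/10000⌋=14873; principal=121693-14873=106820; balance=1282190-106820=1175370
20. interest=⌊1175370·116/10000⌋=13634; principal=121693-13634=108059; balance=1175370-108059=1067311
21. interest=⌊1067311·116/10000⌋=12380; principal=121693-12380=109313; balance=1067311-109313=957998
22. interest=⌊957998·116/10000⌋=11112; principal=121693-11112=110581; balance=957998-110581=847417
23. interest=⌊847417·116/10000⌋=9830; principal=121693-9830=111863; balance=847417-111863=735554
24. interest=⌊735554·116/10000⌋=8532; principal=121693-8532=113161; balance=735554-113161=622393
25. interest=⌊622393·116/10000⌋=7219; principal=121693-7219=114474; balance=622393-114474=507919
26. interest=⌊507919·116/10000⌋=5891; principal=121693-5891=115802; balance=507919-115802=392117
27. interest=⌊392117·116/10000⌋=4548; principal=121693-4548=117145; balance=392117-117145=274972
28. interest=⌊274972·116/10000⌋=3189; principal=121693-3189=118504; balance=274972-118504=156468
29. interest=⌊156468·116/10000⌋=1815; principal=121693-1815=119878; balance=156468-119878=36590
30. interest=⌊36590·116/10000⌋=424; principal=min(121693-424,36590)=36590; balance=36590-36590=0

1 34898 86795 2921704
2 33891 87802 2833902
3 32873 88820 2745082
4 31842 89851 2655231
5 30800 90893 2564338
6 29746 91947 2472391
7 28679 93014 2379377
8 27600 94093 2285284
9 26509 95184 2190100
10 25405 96288 2093812
11 24288 97405 1996407
12 23158 98535 1897872
13 22015 99678 1798194
14 20859 100834 1697360
15 19689 102004 1595356
16 18506 103187 1492169
17 17309 104384 1387785
18 16098 105595 1282190
19 14873 106820 1175370
20 13634 108059 1067311
21 12380 109313 957998
22 11112 110581 847417
23 9830 111863 735554
24 8532 113161 622393
25 7219 114474 507919
26 5891 115802 392117
27 4548 117145 274972
28 3189 118504 156468
29 1815 119878 36590
30 424 36590 0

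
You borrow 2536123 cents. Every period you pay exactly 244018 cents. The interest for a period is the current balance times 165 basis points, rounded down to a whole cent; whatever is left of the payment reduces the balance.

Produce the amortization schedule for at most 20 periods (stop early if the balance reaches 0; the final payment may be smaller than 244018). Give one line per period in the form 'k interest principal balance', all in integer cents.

1. interest=⌊2536123·165/10000⌋=41846; principal=244018-41846=202172; balance=2536123-202172=2333951
2. interest=⌊2333951·165/10000⌋=38510; principal=244018-38510=205508; balance=2333951-205508=2128443
3. interest=⌊2128443·165/10000⌋=35119; principal=244018-35119=208899; balance=2128443-208899=1919544
4. interest=⌊1919544·165/10000⌋=31672; principal=244018-31672=212346; balance=1919544-212346=1707198
5. interest=⌊1707198·165/10000⌋=28168; principal=244018-28168=215850; balance=1707198-215850=1491348
6. interest=⌊1491348·165/10000⌋=24607; principal=244018-24607=219411; balance=1491348-219411=1271937
7. interest=⌊1271937·165/10000⌋=20986; principal=244018-20986=223032; balance=1271937-223032=1048905
8. interest=⌊1048905·165/10000⌋=17306; principal=244018-17306=226712; balance=1048905-226712=822193
9. interest=⌊822193·165/10000⌋=13566; principal=244018-13566=230452; balance=822193-230452=591741
10. interest=⌊591741·165/10000⌋=9763; principal=244018-9763=234255; balance=591741-234255=357486
11. interest=⌊357486·165/10000⌋=5898; principal=244018-5898=238120; balance=357486-238120=119366
12. interest=⌊119366·165/10000⌋=1969; principal=min(244018-1969,119366)=119366; balance=119366-119366=0

1 41846 202172 2333951
2 38510 205508 2128443
3 35119 208899 1919544
4 31672 212346 1707198
5 28168 215850 1491348
6 24607 219411 1271937
7 20986 223032 1048905
8 17306 226712 822193
9 13566 230452 591741
10 9763 234255 357486
11 5898 238120 119366
12 1969 119366 0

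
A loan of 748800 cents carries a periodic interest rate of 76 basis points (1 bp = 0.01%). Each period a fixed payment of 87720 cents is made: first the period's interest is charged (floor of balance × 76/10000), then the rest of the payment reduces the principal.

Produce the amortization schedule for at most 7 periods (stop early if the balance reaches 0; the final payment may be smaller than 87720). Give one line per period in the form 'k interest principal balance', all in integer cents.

1. interest=⌊748800·76/10000⌋=5690; principal=87720-5690=82030; balance=748800-82030=666770
2. interest=⌊666770·76/10000⌋=5067; principal=87720-5067=82653; balance=666770-82653=584117
3. interest=⌊584117·76/10000⌋=4439; principal=87720-4439=83281; balance=584117-83281=500836
4. interest=⌊500836·76/10000⌋=3806; principal=87720-3806=83914; balance=500836-83914=416922
5. interest=⌊416922·76/10000⌋=3168; principal=87720-3168=84552; balance=416922-84552=332370
6. interest=⌊332370·76/10000⌋=2526; principal=87720-2526=85194; balance=332370-85194=247176
7. interest=⌊247176·76/10000⌋=1878; principal=87720-1878=85842; balance=247176-85842=161334

1 5690 82030 666770
2 5067 82653 584117
3 4439 83281 500836
4 3806 83914 416922
5 3168 84552 332370
6 2526 85194 247176
7 1878 85842 161334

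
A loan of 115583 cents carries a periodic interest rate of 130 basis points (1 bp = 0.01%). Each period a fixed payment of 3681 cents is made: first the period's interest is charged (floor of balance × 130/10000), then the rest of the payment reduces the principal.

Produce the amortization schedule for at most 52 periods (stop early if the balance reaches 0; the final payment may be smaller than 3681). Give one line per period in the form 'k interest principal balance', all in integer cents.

1. interest=⌊115583·130/10000⌋=1502; principal=3681-1502=2179; balance=115583-2179=113404
2. interest=⌊113404·130/10000⌋=1474; principal=3681-1474=2207; balance=113404-2207=111197
3. interest=⌊111197·130/10000⌋=1445; principal=3681-1445=2236; balance=111197-2236=108961
4. interest=⌊108961·130/10000⌋=1416; principal=3681-1416=2265; balance=108961-2265=106696
5. interest=⌊106696·130/10000⌋=1387; principal=3681-1387=2294; balance=106696-2294=104402
6. interest=⌊104402·130/10000⌋=1357; principal=3681-1357=2324; balance=104402-2324=102078
7. interest=⌊102078·130/10000⌋=1327; principal=3681-1327=2354; balance=102078-2354=99724
8. interest=⌊99724·130/10000⌋=1296; principal=3681-1296=2385; balance=99724-2385=97339
9. interest=⌊97339·130/10000⌋=1265; principal=3681-1265=2416; balance=97339-2416=94923
10. interest=⌊94923·130/10000⌋=1233; principal=3681-1233=2448; balance=94923-2448=92475
11. interest=⌊92475·130/10000⌋=1202; principal=3681-1202=2479; balance=92475-2479=89996
12. interest=⌊89996·130/10000⌋=1169; principal=3681-1169=2512; balance=89996-2512=87484
13. interest=⌊87484·130/10000⌋=1137; principal=3681-1137=2544; balance=87484-2544=84940
14. interest=⌊84940·130/10000⌋=1104; principal=3681-1104=2577; balance=84940-2577=82363
15. interest=⌊82363·130/10000⌋=1070; principal=3681-1070=2611; balance=82363-2611=79752
16. interest=⌊79752·130/10000⌋=1036; principal=3681-1036=2645; balance=79752-2645=77107
17. interest=⌊77107·130/10000⌋=1002; principal=3681-1002=2679; balance=77107-2679=74428
18. interest=⌊74428·130/10000⌋=967; principal=3681-967=2714; balance=74428-2714=71714
19. interest=⌊71714·130/10000⌋=932; principal=3681-932=2749; balance=71714-2749=68965
20. interest=⌊68965·130/10000⌋=896; principal=3681-896=2785; balance=68965-2785=66180
21. interest=⌊66180·130/10000⌋=860; principal=3681-860=2821; balance=66180-2821=63359
22. interest=⌊63359·130/10000⌋=823; principal=3681-823=2858; balance=63359-2858=60501
23. interest=⌊60501·130/10000⌋=786; principal=3681-786=2895; balance=60501-2895=57606
24. interest=⌊57606·130/10000⌋=748; principal=3681-748=2933; balance=57606-2933=54673
25. interest=⌊54673·130/10000⌋=710; principal=3681-710=2971; balance=54673-2971=51702
26. interest=⌊51702·130/10000⌋=672; principal=3681-672=3009; balance=51702-3009=48693
27. interest=⌊48693·130/10000⌋=633; principal=3681-633=3048; balance=48693-3048=45645
28. interest=⌊45645·130/10000⌋=593; principal=3681-593=3088; balance=45645-3088=42557
29. interest=⌊42557·130/10000⌋=553; principal=3681-553=3128; balance=42557-3128=39429
30. interest=⌊39429·130/10000⌋=512; principal=3681-512=3169; balance=39429-3169=36260
31. interest=⌊36260·130/10000⌋=471; principal=3681-471=3210; balance=36260-3210=33050
32. interest=⌊33050·130/10000⌋=429; principal=3681-429=3252; balance=33050-3252=29798
33. interest=⌊29798·130/10000⌋=387; principal=3681-387=3294; balance=29798-3294=26504
34. interest=⌊26504·130/10000⌋=344; principal=3681-344=3337; balance=26504-3337=23167
35. interest=⌊23167·130/10000⌋=301; principal=3681-301=3380; balance=23167-3380=19787
36. interest=⌊19787·130/10000⌋=257; principal=3681-257=3424; balance=19787-3424=16363
37. interest=⌊16363·130/10000⌋=212; principal=3681-212=3469; balance=16363-3469=12894
38. interest=⌊12894·130/10000⌋=167; principal=3681-167=3514; balance=12894-3514=9380
39. interest=⌊9380·130/10000⌋=121; principal=3681-121=3560; balance=9380-3560=5820
40. interest=⌊5820·130/10000⌋=75; principal=3681-75=3606; balance=5820-3606=2214
41. interest=⌊2214·130/10000⌋=28; principal=min(3681-28,2214)=2214; balance=2214-2214=0

1 1502 2179 113404
2 1474 2207 111197
3 1445 2236 108961
4 1416 2265 106696
5 1387 2294 104402
6 1357 2324 102078
7 1327 2354 99724
8 1296 2385 97339
9 1265 2416 94923
10 1233 2448 92475
11 1202 2479 89996
12 1169 2512 87484
13 1137 2544 84940
14 1104 2577 82363
15 1070 2611 79752
16 1036 2645 77107
17 1002 2679 74428
18 967 2714 71714
19 932 2749 68965
20 896 2785 66180
21 860 2821 63359
22 823 2858 60501
23 786 2895 57606
24 748 2933 54673
25 710 2971 51702
26 672 3009 48693
27 633 3048 45645
28 593 3088 42557
29 553 3128 39429
30 512 3169 36260
31 471 3210 33050
32 429 3252 29798
33 387 3294 26504
34 344 3337 23167
35 301 3380 19787
36 257 3424 16363
37 212 3469 12894
38 167 3514 9380
39 121 3560 5820
40 75 3606 2214
41 28 2214 0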